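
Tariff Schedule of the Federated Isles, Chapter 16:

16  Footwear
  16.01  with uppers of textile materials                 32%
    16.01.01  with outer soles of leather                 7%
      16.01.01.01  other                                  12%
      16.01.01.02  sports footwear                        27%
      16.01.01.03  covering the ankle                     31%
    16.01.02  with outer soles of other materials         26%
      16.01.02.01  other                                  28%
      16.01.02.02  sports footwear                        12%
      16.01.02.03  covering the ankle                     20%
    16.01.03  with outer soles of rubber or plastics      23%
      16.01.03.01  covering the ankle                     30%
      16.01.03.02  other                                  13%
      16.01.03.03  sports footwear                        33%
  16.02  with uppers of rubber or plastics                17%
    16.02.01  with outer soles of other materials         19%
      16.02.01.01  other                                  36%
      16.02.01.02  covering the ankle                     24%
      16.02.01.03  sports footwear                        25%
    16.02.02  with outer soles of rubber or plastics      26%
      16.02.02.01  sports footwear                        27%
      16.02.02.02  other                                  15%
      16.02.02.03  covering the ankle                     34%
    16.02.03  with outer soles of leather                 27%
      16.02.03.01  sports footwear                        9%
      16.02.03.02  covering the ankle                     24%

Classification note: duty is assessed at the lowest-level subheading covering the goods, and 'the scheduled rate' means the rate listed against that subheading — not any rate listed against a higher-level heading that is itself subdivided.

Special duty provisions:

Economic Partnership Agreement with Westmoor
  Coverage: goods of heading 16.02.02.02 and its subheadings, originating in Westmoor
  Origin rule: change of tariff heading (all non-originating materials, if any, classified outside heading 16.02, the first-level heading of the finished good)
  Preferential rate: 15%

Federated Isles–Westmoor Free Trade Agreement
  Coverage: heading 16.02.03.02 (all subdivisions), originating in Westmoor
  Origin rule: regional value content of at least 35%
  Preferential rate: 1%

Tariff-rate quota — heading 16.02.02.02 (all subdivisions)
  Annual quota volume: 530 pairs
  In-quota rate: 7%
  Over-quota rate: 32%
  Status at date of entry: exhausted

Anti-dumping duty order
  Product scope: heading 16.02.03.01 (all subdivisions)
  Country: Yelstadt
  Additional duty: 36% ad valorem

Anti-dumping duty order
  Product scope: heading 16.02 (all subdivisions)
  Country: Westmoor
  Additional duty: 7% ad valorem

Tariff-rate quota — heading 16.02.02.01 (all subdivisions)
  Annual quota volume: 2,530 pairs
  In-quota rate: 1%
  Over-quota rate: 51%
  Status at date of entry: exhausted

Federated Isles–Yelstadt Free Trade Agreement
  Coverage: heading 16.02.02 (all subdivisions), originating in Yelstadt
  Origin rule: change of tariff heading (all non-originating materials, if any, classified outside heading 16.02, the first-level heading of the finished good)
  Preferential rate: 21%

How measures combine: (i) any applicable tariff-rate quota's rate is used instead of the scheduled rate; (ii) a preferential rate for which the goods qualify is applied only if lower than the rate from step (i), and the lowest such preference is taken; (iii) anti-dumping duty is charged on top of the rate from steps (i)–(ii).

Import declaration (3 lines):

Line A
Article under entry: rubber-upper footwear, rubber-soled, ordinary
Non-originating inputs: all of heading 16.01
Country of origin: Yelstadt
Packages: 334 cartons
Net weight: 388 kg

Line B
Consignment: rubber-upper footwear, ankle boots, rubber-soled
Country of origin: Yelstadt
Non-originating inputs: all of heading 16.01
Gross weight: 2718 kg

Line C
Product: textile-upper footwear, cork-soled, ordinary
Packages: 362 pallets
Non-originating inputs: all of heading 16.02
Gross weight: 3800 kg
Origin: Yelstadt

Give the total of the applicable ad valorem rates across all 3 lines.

Line A: rubber-upper → 16.02; rubber-soled → 16.02.02; ordinary → 16.02.02.02. Scheduled 15%. quota on 16.02.02.02 exhausted → over-quota 32%; Yelstadt agreement on 16.02.02: CTH met → 21% available; preferential 21%. → 21%.
Line B: rubber-upper → 16.02; rubber-soled → 16.02.02; ankle boots → 16.02.02.03. Scheduled 34%. Yelstadt agreement on 16.02.02: CTH met → 21% available; preferential 21%. → 21%.
Line C: textile-upper → 16.01; cork-soled → 16.01.02; ordinary → 16.01.02.01. Scheduled 28%. Yelstadt agreement on 16.02.02: 16.01.02.01 not covered. → 28%.
Sum: 21% + 21% + 28% = 70%.

70%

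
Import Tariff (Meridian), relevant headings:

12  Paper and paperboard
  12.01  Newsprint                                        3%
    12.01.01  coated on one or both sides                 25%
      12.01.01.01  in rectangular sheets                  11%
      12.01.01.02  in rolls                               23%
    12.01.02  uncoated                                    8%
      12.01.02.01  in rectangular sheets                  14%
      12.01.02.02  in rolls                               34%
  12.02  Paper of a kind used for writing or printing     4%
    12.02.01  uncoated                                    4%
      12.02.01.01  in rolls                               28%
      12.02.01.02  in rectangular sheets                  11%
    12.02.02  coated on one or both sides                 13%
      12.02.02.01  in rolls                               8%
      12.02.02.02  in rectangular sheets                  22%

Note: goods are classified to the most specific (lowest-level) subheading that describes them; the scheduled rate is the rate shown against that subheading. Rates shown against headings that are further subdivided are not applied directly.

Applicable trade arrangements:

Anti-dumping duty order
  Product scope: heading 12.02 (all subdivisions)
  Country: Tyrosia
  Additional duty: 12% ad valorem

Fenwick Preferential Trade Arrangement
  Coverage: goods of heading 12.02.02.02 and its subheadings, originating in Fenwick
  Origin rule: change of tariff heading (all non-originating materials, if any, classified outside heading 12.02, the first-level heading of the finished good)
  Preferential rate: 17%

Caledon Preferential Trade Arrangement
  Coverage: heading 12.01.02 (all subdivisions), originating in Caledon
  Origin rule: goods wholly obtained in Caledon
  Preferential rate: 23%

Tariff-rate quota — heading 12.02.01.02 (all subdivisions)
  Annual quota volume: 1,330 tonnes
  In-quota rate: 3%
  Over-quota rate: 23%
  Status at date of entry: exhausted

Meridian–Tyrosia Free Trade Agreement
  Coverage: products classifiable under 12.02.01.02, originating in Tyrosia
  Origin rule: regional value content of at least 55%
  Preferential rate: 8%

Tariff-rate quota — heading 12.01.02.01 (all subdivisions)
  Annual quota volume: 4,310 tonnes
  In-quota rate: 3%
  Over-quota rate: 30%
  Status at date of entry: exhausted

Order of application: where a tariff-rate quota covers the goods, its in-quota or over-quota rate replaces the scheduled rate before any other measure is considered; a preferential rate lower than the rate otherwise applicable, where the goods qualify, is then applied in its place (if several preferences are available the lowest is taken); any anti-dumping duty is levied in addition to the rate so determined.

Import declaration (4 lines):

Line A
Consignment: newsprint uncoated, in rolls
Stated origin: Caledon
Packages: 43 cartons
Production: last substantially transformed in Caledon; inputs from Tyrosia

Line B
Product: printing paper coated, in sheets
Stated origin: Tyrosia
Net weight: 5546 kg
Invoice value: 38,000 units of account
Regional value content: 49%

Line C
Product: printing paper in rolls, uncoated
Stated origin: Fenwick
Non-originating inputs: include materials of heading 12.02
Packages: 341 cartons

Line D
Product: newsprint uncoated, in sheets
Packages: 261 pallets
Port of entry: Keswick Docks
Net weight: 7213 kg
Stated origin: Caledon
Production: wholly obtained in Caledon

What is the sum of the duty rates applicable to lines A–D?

Line A: newsprint → 12.01; uncoated → 12.01.02; in rolls → 12.01.02.02. Scheduled 34%. Caledon agreement on 12.01.02: not wholly obtained. → 34%.
Line B: printing paper → 12.02; coated → 12.02.02; in sheets → 12.02.02.02. Scheduled 22%. Tyrosia agreement on 12.02.01.02: 12.02.02.02 not covered; anti-dumping (Tyrosia, 12.02): +12%; total 22% + 12% = 34%. → 34%.
Line C: printing paper → 12.02; uncoated → 12.02.01; in rolls → 12.02.01.01. Scheduled 28%. Fenwick agreement on 12.02.02.02: 12.02.01.01 not covered. → 28%.
Line D: newsprint → 12.01; uncoated → 12.01.02; in sheets → 12.01.02.01. Scheduled 14%. quota on 12.01.02.01 exhausted → over-quota 30%; Caledon agreement on 12.01.02: wholly obtained → 23% available; preferential 23%. → 23%.
Sum: 34% + 34% + 28% + 23% = 119%.

119%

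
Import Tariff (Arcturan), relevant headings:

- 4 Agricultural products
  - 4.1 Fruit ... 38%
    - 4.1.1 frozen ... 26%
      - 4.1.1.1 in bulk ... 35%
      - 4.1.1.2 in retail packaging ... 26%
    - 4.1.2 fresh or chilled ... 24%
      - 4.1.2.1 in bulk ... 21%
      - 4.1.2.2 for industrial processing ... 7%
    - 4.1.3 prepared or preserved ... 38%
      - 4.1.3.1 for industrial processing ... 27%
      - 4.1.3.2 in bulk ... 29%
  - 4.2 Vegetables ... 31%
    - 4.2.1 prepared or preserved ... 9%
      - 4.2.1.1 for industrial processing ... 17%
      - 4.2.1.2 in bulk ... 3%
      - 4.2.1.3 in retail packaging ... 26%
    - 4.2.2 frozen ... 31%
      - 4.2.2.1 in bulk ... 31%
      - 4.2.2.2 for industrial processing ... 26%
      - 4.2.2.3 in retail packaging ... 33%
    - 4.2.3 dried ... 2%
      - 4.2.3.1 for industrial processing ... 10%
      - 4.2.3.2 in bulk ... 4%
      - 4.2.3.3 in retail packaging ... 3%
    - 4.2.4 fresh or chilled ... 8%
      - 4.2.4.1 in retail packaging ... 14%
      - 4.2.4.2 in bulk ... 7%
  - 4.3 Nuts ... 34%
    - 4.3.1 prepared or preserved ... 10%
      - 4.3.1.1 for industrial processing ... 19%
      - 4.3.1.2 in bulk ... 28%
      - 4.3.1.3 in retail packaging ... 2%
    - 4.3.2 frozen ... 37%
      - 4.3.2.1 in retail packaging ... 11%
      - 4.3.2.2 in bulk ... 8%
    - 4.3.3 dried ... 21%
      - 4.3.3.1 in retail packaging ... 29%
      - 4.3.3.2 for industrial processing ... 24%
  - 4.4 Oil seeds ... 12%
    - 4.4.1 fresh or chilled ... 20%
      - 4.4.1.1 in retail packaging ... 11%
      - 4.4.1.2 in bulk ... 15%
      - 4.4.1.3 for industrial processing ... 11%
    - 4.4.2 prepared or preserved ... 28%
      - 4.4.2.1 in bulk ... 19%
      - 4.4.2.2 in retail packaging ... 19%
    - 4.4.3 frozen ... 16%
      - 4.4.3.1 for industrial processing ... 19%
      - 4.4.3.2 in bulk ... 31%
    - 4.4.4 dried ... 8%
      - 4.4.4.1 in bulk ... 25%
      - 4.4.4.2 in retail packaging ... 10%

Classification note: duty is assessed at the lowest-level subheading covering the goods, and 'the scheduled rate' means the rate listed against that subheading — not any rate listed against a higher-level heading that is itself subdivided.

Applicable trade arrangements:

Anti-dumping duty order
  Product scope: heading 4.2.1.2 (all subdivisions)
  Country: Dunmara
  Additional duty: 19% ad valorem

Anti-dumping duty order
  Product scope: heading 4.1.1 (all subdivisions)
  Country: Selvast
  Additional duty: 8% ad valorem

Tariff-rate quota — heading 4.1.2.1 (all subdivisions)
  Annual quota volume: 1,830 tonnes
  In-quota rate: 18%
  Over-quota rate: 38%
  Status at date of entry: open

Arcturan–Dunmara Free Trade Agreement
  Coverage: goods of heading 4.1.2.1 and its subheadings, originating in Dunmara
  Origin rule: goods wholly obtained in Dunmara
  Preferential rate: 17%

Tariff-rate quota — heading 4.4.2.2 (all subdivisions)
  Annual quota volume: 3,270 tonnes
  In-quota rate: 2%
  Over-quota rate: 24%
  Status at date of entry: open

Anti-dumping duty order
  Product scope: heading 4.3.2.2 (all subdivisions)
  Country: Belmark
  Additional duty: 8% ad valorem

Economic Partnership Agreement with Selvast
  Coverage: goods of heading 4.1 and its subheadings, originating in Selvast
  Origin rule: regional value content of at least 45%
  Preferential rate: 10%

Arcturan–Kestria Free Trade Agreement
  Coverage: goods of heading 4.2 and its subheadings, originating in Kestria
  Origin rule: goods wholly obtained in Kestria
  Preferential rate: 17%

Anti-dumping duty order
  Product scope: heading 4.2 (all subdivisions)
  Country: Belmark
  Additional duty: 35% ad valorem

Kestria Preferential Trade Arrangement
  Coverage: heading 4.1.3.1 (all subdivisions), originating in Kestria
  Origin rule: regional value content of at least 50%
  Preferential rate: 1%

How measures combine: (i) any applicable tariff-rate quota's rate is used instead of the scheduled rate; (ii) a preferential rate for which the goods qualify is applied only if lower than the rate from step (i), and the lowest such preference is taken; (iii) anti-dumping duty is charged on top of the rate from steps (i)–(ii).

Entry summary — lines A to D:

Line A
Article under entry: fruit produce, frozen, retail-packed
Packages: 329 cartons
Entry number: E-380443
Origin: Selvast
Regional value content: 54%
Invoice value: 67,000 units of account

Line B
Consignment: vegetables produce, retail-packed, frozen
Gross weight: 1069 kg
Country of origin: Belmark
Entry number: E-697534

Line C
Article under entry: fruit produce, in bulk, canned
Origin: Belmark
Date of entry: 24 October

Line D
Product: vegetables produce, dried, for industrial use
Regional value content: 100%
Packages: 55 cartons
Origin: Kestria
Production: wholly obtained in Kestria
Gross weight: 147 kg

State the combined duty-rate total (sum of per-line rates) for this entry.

125%

Line A: fruit → 4.1; frozen → 4.1.1; retail-packed → 4.1.1.2. Scheduled 26%. Selvast agreement on 4.1: RVC ≥ 45% → 10% available; preferential 10%; anti-dumping (Selvast, 4.1.1): +8%; total 10% + 8% = 18%. → 18%.
Line B: vegetables → 4.2; frozen → 4.2.2; retail-packed → 4.2.2.3. Scheduled 33%. anti-dumping (Belmark, 4.2): +35%; total 33% + 35% = 68%. → 68%.
Line C: fruit → 4.1; canned → 4.1.3; in bulk → 4.1.3.2. Scheduled 29%. No special measure applies. → 29%.
Line D: vegetables → 4.2; dried → 4.2.3; for industrial use → 4.2.3.1. Scheduled 10%. Kestria agreement on 4.2: wholly obtained → 17% available; Kestria agreement on 4.1.3.1: 4.2.3.1 not covered; preference 17% not lower than 10% → no reduction. → 10%.
Sum: 18% + 68% + 29% + 10% = 125%.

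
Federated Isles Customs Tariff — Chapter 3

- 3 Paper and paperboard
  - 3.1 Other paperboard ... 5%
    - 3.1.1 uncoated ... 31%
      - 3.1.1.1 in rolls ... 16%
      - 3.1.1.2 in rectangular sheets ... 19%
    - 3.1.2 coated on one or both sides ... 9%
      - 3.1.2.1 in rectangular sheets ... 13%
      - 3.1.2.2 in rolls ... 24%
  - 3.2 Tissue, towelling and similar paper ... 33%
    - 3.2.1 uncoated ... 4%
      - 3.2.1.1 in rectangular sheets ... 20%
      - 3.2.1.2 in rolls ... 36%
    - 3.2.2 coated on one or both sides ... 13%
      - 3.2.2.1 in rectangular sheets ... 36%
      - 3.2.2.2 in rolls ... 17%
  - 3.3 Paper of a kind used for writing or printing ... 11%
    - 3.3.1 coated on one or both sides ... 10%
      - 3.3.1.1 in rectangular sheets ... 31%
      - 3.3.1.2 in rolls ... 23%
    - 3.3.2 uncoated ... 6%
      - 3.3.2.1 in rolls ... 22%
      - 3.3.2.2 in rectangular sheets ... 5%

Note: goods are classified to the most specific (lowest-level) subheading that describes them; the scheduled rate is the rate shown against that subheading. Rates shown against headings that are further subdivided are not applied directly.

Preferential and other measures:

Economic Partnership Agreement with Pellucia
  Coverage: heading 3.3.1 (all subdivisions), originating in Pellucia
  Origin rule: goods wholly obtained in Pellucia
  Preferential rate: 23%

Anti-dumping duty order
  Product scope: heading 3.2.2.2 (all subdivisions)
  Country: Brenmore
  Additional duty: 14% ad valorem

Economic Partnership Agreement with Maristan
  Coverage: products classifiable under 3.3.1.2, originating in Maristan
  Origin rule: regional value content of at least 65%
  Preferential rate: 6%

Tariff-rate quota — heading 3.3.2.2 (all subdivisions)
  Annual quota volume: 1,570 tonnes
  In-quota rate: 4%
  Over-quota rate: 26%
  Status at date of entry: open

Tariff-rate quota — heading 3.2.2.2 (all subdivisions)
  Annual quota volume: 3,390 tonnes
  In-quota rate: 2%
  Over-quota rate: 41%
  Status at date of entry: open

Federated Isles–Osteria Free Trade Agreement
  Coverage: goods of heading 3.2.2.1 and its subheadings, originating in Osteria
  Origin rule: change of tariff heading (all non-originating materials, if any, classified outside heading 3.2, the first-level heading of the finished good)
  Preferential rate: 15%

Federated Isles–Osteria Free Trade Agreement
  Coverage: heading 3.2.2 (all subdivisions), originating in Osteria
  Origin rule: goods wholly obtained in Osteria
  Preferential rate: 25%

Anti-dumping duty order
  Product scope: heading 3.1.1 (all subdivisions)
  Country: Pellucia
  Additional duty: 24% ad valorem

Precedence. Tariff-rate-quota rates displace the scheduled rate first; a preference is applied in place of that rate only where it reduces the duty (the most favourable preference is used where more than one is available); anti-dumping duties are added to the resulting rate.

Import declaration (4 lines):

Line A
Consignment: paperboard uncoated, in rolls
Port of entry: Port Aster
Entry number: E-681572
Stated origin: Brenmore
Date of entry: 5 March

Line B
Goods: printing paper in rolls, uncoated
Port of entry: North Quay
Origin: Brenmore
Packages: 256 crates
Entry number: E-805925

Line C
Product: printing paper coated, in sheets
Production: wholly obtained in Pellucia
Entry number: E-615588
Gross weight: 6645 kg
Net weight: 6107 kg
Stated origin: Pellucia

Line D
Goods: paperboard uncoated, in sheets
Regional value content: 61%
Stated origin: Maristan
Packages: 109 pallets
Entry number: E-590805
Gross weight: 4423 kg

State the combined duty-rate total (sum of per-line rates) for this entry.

Line A: paperboard → 3.1; uncoated → 3.1.1; in rolls → 3.1.1.1. Scheduled 16%. No special measure applies. → 16%.
Line B: printing paper → 3.3; uncoated → 3.3.2; in rolls → 3.3.2.1. Scheduled 22%. No special measure applies. → 22%.
Line C: printing paper → 3.3; coated → 3.3.1; in sheets → 3.3.1.1. Scheduled 31%. Pellucia agreement on 3.3.1: wholly obtained → 23% available; preferential 23%. → 23%.
Line D: paperboard → 3.1; uncoated → 3.1.1; in sheets → 3.1.1.2. Scheduled 19%. Maristan agreement on 3.3.1.2: 3.1.1.2 not covered. → 19%.
Sum: 16% + 22% + 23% + 19% = 80%.

80%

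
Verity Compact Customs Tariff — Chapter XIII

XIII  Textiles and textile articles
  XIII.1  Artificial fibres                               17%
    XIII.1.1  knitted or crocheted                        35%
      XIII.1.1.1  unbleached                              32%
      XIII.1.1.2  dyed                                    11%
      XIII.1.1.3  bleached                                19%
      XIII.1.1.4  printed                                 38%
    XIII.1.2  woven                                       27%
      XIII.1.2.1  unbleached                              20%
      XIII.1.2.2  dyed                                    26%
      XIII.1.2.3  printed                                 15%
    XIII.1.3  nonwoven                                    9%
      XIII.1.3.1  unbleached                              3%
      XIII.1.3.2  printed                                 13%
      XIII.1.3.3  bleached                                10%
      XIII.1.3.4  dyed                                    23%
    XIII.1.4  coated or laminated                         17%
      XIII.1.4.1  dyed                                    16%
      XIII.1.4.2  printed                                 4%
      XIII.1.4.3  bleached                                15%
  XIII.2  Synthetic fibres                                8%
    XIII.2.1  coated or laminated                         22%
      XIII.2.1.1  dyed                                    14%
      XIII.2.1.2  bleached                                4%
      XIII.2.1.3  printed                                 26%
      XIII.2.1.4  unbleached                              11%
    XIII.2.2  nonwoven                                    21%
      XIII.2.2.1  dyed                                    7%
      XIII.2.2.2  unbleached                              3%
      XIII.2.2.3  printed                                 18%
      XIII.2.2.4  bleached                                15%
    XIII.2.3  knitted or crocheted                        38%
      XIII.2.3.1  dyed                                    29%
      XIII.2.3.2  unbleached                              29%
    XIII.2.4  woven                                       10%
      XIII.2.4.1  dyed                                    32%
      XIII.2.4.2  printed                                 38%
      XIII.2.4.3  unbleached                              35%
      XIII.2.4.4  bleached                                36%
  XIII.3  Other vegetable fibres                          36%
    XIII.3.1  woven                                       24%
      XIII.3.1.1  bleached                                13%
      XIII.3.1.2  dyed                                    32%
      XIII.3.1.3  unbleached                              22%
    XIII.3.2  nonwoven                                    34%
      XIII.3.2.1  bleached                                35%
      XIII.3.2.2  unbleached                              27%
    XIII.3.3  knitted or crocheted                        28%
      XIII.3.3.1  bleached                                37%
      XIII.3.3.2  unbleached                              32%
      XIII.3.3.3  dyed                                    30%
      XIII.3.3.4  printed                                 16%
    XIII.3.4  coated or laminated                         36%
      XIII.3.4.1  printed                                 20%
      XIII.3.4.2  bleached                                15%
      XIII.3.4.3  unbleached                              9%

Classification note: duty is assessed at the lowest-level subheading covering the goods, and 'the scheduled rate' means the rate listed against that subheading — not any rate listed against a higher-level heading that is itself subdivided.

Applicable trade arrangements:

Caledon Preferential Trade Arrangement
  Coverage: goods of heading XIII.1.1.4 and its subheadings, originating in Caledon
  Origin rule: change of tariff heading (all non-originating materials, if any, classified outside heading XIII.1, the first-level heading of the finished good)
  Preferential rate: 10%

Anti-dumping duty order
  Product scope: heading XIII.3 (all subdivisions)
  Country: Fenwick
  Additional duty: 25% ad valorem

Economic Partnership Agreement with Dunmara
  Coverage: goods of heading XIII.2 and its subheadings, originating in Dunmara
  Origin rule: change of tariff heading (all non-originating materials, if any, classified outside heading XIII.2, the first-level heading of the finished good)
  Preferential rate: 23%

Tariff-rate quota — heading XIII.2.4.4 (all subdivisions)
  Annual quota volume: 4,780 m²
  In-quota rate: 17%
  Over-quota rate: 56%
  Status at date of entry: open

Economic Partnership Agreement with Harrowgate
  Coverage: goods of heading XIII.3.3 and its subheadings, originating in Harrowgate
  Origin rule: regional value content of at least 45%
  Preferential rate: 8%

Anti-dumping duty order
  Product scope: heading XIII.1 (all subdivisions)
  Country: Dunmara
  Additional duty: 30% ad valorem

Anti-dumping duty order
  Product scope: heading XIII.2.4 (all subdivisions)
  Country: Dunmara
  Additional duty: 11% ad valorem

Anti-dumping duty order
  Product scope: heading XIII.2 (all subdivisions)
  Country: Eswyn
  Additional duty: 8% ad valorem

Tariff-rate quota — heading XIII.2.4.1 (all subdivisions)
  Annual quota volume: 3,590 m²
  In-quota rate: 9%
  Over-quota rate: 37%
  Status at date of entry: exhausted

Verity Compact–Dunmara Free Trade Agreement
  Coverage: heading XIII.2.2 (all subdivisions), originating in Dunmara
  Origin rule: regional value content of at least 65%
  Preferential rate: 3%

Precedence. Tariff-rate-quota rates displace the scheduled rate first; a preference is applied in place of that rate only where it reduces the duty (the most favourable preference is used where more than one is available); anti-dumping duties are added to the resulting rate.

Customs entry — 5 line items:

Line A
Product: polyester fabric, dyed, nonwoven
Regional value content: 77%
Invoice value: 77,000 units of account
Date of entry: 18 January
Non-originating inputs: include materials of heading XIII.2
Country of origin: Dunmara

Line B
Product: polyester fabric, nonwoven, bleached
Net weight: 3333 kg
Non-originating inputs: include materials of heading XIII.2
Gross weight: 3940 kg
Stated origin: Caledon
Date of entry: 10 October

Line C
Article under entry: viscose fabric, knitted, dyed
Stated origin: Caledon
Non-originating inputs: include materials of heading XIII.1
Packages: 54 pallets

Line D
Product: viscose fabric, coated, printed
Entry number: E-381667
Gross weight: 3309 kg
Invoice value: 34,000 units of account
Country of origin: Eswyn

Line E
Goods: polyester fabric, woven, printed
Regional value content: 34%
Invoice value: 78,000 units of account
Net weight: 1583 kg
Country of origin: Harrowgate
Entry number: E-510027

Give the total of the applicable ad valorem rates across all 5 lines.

Line A: polyester → XIII.2; nonwoven → XIII.2.2; dyed → XIII.2.2.1. Scheduled 7%. Dunmara agreement on XIII.2: CTH not met; Dunmara agreement on XIII.2.2: RVC ≥ 65% → 3% available; preferential 3%. → 3%.
Line B: polyester → XIII.2; nonwoven → XIII.2.2; bleached → XIII.2.2.4. Scheduled 15%. Caledon agreement on XIII.1.1.4: XIII.2.2.4 not covered. → 15%.
Line C: viscose → XIII.1; knitted → XIII.1.1; dyed → XIII.1.1.2. Scheduled 11%. Caledon agreement on XIII.1.1.4: XIII.1.1.2 not covered. → 11%.
Line D: viscose → XIII.1; coated → XIII.1.4; printed → XIII.1.4.2. Scheduled 4%. No special measure applies. → 4%.
Line E: polyester → XIII.2; woven → XIII.2.4; printed → XIII.2.4.2. Scheduled 38%. Harrowgate agreement on XIII.3.3: XIII.2.4.2 not covered. → 38%.
Sum: 3% + 15% + 11% + 4% + 38% = 71%.

71%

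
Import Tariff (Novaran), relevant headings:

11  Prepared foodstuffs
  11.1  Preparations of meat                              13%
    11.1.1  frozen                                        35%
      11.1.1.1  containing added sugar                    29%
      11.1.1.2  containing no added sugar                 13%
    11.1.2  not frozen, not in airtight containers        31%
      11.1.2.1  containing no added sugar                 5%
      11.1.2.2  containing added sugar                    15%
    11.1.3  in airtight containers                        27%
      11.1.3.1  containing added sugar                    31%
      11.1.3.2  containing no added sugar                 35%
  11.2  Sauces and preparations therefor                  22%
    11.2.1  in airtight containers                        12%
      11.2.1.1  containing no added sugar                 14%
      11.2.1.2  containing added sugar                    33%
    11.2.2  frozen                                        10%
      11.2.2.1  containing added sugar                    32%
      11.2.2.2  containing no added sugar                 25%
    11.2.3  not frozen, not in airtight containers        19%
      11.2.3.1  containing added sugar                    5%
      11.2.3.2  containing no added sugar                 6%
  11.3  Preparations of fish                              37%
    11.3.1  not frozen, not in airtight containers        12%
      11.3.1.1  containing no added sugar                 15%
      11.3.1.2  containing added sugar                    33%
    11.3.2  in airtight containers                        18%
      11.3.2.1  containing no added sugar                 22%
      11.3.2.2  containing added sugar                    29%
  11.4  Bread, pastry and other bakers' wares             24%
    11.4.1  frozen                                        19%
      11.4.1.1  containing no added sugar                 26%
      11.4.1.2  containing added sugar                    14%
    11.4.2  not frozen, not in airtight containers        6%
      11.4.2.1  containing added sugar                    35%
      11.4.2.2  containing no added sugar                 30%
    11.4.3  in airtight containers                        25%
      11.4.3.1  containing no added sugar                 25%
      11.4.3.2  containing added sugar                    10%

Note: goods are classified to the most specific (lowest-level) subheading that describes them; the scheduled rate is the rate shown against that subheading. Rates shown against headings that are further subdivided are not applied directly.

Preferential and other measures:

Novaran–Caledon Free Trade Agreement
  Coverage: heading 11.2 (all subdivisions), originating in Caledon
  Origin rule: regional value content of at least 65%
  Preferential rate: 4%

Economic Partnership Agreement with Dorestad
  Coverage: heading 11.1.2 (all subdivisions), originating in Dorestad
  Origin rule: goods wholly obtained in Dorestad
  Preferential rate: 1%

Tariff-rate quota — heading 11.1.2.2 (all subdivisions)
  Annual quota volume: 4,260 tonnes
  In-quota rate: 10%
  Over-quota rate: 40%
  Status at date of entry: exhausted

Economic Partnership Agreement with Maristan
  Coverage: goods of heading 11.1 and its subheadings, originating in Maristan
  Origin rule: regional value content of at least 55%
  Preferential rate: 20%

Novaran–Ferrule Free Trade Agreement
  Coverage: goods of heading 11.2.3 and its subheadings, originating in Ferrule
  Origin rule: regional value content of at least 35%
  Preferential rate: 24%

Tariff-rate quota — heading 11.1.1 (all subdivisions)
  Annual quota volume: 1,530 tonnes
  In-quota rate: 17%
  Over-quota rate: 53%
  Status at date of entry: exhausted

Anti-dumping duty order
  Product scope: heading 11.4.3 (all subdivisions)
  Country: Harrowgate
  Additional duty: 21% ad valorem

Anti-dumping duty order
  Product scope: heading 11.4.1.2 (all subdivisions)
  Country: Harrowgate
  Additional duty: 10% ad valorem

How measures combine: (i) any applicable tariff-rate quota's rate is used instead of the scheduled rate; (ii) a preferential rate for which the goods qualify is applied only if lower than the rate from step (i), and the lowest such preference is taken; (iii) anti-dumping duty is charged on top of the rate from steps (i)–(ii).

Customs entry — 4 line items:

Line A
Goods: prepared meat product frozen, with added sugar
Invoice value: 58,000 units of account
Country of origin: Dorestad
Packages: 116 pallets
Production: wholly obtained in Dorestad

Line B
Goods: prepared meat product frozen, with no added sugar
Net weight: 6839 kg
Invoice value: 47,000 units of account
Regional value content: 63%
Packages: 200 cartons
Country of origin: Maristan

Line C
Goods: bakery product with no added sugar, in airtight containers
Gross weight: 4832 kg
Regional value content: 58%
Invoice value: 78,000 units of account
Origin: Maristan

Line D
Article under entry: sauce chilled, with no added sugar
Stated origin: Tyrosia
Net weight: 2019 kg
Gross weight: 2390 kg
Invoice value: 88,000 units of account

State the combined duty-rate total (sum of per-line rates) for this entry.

Line A: prepared meat product → 11.1; frozen → 11.1.1; with added sugar → 11.1.1.1. Scheduled 29%. quota on 11.1.1 exhausted → over-quota 53%; Dorestad agreement on 11.1.2: 11.1.1.1 not covered. → 53%.
Line B: prepared meat product → 11.1; frozen → 11.1.1; with no added sugar → 11.1.1.2. Scheduled 13%. quota on 11.1.1 exhausted → over-quota 53%; Maristan agreement on 11.1: RVC ≥ 55% → 20% available; preferential 20%. → 20%.
Line C: bakery product → 11.4; in airtight containers → 11.4.3; with no added sugar → 11.4.3.1. Scheduled 25%. Maristan agreement on 11.1: 11.4.3.1 not covered. → 25%.
Line D: sauce → 11.2; chilled → 11.2.3; with no added sugar → 11.2.3.2. Scheduled 6%. No special measure applies. → 6%.
Sum: 53% + 20% + 25% + 6% = 104%.

104%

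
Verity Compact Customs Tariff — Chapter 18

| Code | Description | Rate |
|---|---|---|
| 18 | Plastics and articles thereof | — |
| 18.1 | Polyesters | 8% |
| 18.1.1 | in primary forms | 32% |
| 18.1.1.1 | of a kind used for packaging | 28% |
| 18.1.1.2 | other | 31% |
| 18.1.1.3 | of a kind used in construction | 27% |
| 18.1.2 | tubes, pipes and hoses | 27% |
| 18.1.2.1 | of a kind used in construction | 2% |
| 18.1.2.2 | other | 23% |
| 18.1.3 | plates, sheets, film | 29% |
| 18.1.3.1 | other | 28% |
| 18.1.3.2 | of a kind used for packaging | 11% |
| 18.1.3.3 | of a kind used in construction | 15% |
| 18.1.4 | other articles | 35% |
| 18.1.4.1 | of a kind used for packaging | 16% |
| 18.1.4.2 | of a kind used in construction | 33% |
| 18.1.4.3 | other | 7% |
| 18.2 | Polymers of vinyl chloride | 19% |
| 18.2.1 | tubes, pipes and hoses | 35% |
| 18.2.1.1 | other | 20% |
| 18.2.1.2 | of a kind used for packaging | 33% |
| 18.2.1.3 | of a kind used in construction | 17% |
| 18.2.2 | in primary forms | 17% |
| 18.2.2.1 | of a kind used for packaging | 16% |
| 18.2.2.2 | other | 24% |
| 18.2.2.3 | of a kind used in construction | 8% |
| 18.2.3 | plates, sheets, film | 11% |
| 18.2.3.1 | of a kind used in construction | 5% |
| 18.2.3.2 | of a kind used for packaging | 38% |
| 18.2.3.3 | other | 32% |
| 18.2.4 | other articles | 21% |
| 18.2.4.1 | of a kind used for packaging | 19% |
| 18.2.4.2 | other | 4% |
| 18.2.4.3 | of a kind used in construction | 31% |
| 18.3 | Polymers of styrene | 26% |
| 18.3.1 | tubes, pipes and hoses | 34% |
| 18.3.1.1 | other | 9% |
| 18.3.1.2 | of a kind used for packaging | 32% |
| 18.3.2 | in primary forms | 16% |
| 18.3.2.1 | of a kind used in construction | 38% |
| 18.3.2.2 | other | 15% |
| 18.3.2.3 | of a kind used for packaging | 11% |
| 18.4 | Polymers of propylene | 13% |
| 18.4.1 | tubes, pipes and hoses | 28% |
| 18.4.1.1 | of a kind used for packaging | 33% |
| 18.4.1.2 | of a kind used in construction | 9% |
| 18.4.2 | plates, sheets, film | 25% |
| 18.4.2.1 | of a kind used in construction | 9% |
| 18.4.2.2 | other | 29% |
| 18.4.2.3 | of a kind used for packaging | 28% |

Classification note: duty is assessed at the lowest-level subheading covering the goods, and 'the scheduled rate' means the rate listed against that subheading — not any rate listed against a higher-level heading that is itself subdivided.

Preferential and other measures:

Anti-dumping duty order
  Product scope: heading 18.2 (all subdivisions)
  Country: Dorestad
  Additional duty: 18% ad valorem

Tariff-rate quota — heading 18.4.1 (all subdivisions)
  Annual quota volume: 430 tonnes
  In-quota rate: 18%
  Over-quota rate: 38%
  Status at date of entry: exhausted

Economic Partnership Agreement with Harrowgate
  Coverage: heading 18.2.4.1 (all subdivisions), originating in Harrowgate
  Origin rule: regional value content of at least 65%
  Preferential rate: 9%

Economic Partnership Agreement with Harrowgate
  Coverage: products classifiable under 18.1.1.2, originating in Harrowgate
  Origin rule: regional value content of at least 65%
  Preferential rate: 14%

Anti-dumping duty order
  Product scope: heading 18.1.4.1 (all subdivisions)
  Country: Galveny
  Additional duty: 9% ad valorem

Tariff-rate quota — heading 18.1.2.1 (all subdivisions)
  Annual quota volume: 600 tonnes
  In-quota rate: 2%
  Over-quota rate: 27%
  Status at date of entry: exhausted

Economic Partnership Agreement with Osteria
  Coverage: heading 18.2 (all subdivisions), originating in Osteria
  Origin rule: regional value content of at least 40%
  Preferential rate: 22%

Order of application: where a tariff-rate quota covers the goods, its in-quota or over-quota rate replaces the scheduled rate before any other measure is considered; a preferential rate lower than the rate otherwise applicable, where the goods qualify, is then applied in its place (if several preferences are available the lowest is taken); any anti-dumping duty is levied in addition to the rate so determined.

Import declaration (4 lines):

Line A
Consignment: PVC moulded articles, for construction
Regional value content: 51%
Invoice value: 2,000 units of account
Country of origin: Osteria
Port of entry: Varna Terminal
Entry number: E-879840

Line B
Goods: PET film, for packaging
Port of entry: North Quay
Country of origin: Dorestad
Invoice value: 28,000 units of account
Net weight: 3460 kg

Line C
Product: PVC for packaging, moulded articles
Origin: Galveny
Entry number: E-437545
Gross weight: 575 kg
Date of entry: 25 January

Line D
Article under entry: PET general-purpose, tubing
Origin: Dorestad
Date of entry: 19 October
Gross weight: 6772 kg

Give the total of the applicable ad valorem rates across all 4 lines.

75%

Line A: PVC → 18.2; moulded articles → 18.2.4; for construction → 18.2.4.3. Scheduled 31%. Osteria agreement on 18.2: RVC ≥ 40% → 22% available; preferential 22%. → 22%.
Line B: PET → 18.1; film → 18.1.3; for packaging → 18.1.3.2. Scheduled 11%. No special measure applies. → 11%.
Line C: PVC → 18.2; moulded articles → 18.2.4; for packaging → 18.2.4.1. Scheduled 19%. No special measure applies. → 19%.
Line D: PET → 18.1; tubing → 18.1.2; general-purpose → 18.1.2.2. Scheduled 23%. No special measure applies. → 23%.
Sum: 22% + 11% + 19% + 23% = 75%.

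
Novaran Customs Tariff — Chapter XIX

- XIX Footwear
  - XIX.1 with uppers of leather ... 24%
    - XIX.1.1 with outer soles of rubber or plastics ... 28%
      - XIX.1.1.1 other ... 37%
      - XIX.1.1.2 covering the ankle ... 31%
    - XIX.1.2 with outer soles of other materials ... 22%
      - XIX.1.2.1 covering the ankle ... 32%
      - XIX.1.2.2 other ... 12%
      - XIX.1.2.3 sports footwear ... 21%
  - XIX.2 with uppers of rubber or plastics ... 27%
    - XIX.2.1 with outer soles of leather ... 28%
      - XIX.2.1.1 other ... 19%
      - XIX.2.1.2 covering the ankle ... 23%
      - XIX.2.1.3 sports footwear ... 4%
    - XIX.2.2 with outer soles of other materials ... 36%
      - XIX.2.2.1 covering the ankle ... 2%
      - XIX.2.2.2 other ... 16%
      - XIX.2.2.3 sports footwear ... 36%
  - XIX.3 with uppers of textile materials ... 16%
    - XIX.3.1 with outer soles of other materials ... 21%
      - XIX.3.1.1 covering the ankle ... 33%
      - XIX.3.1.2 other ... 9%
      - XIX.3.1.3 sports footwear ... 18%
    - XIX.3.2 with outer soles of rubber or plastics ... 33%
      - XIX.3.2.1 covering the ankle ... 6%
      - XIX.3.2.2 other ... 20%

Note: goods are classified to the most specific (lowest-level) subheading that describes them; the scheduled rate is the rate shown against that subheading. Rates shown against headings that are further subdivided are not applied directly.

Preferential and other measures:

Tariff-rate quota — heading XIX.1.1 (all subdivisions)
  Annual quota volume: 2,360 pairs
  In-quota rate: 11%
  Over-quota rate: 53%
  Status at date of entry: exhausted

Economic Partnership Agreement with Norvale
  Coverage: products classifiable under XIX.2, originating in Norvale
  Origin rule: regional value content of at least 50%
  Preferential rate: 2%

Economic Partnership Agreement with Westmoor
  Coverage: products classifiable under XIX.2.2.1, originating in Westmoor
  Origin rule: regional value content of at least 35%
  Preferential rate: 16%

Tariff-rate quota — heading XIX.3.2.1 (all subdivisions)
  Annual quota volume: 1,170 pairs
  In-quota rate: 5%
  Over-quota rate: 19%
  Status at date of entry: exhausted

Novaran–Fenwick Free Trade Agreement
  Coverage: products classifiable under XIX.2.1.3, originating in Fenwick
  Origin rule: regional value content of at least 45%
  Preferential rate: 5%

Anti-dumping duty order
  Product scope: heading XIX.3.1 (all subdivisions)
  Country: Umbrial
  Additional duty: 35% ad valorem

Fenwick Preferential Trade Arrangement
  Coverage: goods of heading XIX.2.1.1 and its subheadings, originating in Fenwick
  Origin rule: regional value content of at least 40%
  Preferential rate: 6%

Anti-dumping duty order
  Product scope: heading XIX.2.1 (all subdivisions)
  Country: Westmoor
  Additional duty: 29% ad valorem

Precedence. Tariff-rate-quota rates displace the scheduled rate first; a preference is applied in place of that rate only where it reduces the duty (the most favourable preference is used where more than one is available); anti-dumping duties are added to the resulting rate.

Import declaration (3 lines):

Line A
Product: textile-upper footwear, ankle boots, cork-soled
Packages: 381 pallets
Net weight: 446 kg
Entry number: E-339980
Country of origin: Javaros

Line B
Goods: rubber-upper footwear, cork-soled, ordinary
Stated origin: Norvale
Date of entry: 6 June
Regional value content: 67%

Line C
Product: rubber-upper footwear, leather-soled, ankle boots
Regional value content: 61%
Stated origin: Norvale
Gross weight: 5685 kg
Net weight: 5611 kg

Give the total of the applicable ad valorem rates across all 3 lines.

Line A: textile-upper → XIX.3; cork-soled → XIX.3.1; ankle boots → XIX.3.1.1. Scheduled 33%. No special measure applies. → 33%.
Line B: rubber-upper → XIX.2; cork-soled → XIX.2.2; ordinary → XIX.2.2.2. Scheduled 16%. Norvale agreement on XIX.2: RVC ≥ 50% → 2% available; preferential 2%. → 2%.
Line C: rubber-upper → XIX.2; leather-soled → XIX.2.1; ankle boots → XIX.2.1.2. Scheduled 23%. Norvale agreement on XIX.2: RVC ≥ 50% → 2% available; preferential 2%. → 2%.
Sum: 33% + 2% + 2% = 37%.

37%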